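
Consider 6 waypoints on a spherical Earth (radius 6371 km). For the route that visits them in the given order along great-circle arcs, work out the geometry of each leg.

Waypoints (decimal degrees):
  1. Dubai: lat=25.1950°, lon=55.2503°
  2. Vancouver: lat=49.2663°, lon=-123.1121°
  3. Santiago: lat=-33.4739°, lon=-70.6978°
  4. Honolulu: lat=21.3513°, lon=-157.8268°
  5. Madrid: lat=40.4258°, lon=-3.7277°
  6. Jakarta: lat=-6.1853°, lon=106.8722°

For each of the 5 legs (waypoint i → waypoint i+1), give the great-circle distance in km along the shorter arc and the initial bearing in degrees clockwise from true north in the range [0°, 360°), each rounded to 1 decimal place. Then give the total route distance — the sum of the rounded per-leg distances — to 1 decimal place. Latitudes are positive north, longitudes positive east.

Leg 1: dist=11733.8 km, bearing=358.9°
Leg 2: dist=10555.8 km, bearing=138.4°
Leg 3: dist=11043.6 km, bearing=289.5°
Leg 4: dist=12641.0 km, bearing=21.3°
Leg 5: dist=12191.7 km, bearing=81.2°
Total: 58165.9 km

Leg 1: φ1=0.4397357, φ2=0.8598591, Δφ=0.4201234, Δλ=-3.1130111 rad; a=sin²(Δφ/2)+cosφ1·cosφ2·sin²(Δλ/2)=0.6338240163; c=2·atan2(√a, √(1-a))=1.841747504; dist=6371·c=11733.773 ≈ 11733.8 km; running total=11733.8 km
Leg 1 bearing: y=sinΔλ·cosφ2=-0.01864816, x=cosφ1·sinφ2-sinφ1·cosφ2·cosΔλ=0.96333627; θ=atan2(y, x)=-1.1090° <0 so +360° → 358.8910° ≈ 358.9°
Leg 2: φ1=0.8598591, φ2=-0.5842298, Δφ=-1.4440889, Δλ=0.9148021 rad; a=sin²(Δφ/2)+cosφ1·cosφ2·sin²(Δλ/2)=0.5429707109; c=2·atan2(√a, √(1-a))=1.656843895; dist=6371·c=10555.752 ≈ 10555.8 km; running total=22289.6 km
Leg 2 bearing: y=sinΔλ·cosφ2=0.66100524, x=cosφ1·sinφ2-sinφ1·cosφ2·cosΔλ=-0.74544359; θ=atan2(y, x)=138.4357° ≈ 138.4°
Leg 3: φ1=-0.5842298, φ2=0.3726505, Δφ=0.9568803, Δλ=-1.5206879 rad; a=sin²(Δφ/2)+cosφ1·cosφ2·sin²(Δλ/2)=0.5809507733; c=2·atan2(√a, √(1-a))=1.733413646; dist=6371·c=11043.578 ≈ 11043.6 km; running total=33333.2 km
Leg 3 bearing: y=sinΔλ·cosφ2=-0.93019660, x=cosφ1·sinφ2-sinφ1·cosφ2·cosΔλ=0.32942704; θ=atan2(y, x)=-70.4985° <0 so +360° → 289.5015° ≈ 289.5°
Leg 4: φ1=0.3726505, φ2=0.7055633, Δφ=0.3329128, Δλ=2.6895367 rad; a=sin²(Δφ/2)+cosφ1·cosφ2·sin²(Δλ/2)=0.7008423486; c=2·atan2(√a, √(1-a))=1.984152067; dist=6371·c=12641.033 ≈ 12641.0 km; running total=45974.2 km
Leg 4 bearing: y=sinΔλ·cosφ2=0.33252454, x=cosφ1·sinφ2-sinφ1·cosφ2·cosΔλ=0.85327419; θ=atan2(y, x)=21.2911° ≈ 21.3°
Leg 5: φ1=0.7055633, φ2=-0.1079539, Δφ=-0.8135172, Δλ=1.9303324 rad; a=sin²(Δφ/2)+cosφ1·cosφ2·sin²(Δλ/2)=0.6680729613; c=2·atan2(√a, √(1-a))=1.913618017; dist=6371·c=12191.660 ≈ 12191.7 km; running total=58165.9 km
Leg 5 bearing: y=sinΔλ·cosφ2=0.93061101, x=cosφ1·sinφ2-sinφ1·cosφ2·cosΔλ=0.14480702; θ=atan2(y, x)=81.1555° ≈ 81.2°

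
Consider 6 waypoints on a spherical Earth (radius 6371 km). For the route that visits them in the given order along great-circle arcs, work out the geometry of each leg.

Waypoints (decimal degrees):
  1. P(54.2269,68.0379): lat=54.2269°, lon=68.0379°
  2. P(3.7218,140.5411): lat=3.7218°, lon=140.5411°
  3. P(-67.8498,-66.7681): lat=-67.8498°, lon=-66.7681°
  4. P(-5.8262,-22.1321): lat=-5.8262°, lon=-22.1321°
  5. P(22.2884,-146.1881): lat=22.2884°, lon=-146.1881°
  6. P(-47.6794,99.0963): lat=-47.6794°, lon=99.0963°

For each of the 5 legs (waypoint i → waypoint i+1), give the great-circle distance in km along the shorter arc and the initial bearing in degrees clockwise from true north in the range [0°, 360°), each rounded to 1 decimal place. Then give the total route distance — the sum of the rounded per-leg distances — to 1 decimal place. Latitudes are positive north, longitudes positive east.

Leg 1: φ1=0.9464379, φ2=0.0649577, Δφ=-0.8814803, Δλ=1.2654196 rad; a=sin²(Δφ/2)+cosφ1·cosφ2·sin²(Δλ/2)=0.3859752878; c=2·atan2(√a, √(1-a))=1.340722481; dist=6371·c=8541.743 ≈ 8541.7 km; running total=8541.7 km
Leg 1 bearing: y=sinΔλ·cosφ2=0.95172231, x=cosφ1·sinφ2-sinφ1·cosφ2·cosΔλ=-0.20547044; θ=atan2(y, x)=102.1828° ≈ 102.2°
Leg 2: φ1=0.0649577, φ2=-1.1842024, Δφ=-1.2491601, Δλ=-3.6182281 rad; a=sin²(Δφ/2)+cosφ1·cosφ2·sin²(Δλ/2)=0.6972138415; c=2·atan2(√a, √(1-a))=1.976241284; dist=6371·c=12590.633 ≈ 12590.6 km; running total=21132.3 km
Leg 2 bearing: y=sinΔλ·cosφ2=0.17298114, x=cosφ1·sinφ2-sinφ1·cosφ2·cosΔλ=-0.90249893; θ=atan2(y, x)=169.1498° ≈ 169.1°
Leg 3: φ1=-1.1842024, φ2=-0.1016864, Δφ=1.0825160, Δλ=0.7790452 rad; a=sin²(Δφ/2)+cosφ1·cosφ2·sin²(Δλ/2)=0.3195366748; c=2·atan2(√a, √(1-a))=1.201534998; dist=6371·c=7654.979 ≈ 7655.0 km; running total=28787.3 km
Leg 3 bearing: y=sinΔλ·cosφ2=0.69897094, x=cosφ1·sinφ2-sinφ1·cosφ2·cosΔλ=0.61739095; θ=atan2(y, x)=48.5463° ≈ 48.5°
Leg 4: φ1=-0.1016864, φ2=0.3890060, Δφ=0.4906923, Δλ=-2.1651857 rad; a=sin²(Δφ/2)+cosφ1·cosφ2·sin²(Δλ/2)=0.7769932878; c=2·atan2(√a, √(1-a))=2.157941510; dist=6371·c=13748.245 ≈ 13748.2 km; running total=42535.5 km
Leg 4 bearing: y=sinΔλ·cosφ2=-0.76659121, x=cosφ1·sinφ2-sinφ1·cosφ2·cosΔλ=0.32471031; θ=atan2(y, x)=-67.0436° <0 so +360° → 292.9564° ≈ 293.0°
Leg 5: φ1=0.3890060, φ2=-0.8321625, Δφ=-1.2211685, Δλ=4.2810204 rad; a=sin²(Δφ/2)+cosφ1·cosφ2·sin²(Δλ/2)=0.7704511206; c=2·atan2(√a, √(1-a))=2.142305777; dist=6371·c=13648.630 ≈ 13648.6 km; running total=56184.1 km
Leg 5 bearing: y=sinΔλ·cosφ2=-0.61160230, x=cosφ1·sinφ2-sinφ1·cosφ2·cosΔλ=-0.57737976; θ=atan2(y, x)=-133.3513° <0 so +360° → 226.6487° ≈ 226.6°

Leg 1: dist=8541.7 km, bearing=102.2°
Leg 2: dist=12590.6 km, bearing=169.1°
Leg 3: dist=7655.0 km, bearing=48.5°
Leg 4: dist=13748.2 km, bearing=293.0°
Leg 5: dist=13648.6 km, bearing=226.6°
Total: 56184.1 km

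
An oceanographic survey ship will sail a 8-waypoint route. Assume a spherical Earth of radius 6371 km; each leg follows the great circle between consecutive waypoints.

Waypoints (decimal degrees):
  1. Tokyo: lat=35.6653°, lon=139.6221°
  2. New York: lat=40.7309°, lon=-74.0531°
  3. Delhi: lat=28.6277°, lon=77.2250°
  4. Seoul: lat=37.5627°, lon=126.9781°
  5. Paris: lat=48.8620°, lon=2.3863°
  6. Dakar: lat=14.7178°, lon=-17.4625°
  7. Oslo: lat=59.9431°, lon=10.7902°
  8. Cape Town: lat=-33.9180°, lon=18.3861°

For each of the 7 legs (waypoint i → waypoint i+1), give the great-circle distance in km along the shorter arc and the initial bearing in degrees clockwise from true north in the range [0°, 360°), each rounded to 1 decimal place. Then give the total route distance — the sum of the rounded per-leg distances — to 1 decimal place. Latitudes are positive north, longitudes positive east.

Leg 1: dist=10850.3 km, bearing=25.1°
Leg 2: dist=11753.8 km, bearing=26.0°
Leg 3: dist=4684.7 km, bearing=64.4°
Leg 4: dist=8964.0 km, bearing=326.7°
Leg 5: dist=4206.6 km, bearing=212.4°
Leg 6: dist=5527.9 km, bearing=18.1°
Leg 7: dist=10460.2 km, bearing=173.7°
Total: 56447.5 km

Leg 1: φ1=0.6224769, φ2=0.7108883, Δφ=0.0884114, Δλ=-3.7293358 rad; a=sin²(Δφ/2)+cosφ1·cosφ2·sin²(Δλ/2)=0.5659484336; c=2·atan2(√a, √(1-a))=1.703078650; dist=6371·c=10850.314 ≈ 10850.3 km; running total=10850.3 km
Leg 1 bearing: y=sinΔλ·cosφ2=0.42017850, x=cosφ1·sinφ2-sinφ1·cosφ2·cosΔλ=0.89780468; θ=atan2(y, x)=25.0799° ≈ 25.1°
Leg 2: φ1=0.7108883, φ2=0.4996476, Δφ=-0.2112407, Δλ=2.6403009 rad; a=sin²(Δφ/2)+cosφ1·cosφ2·sin²(Δλ/2)=0.6353401038; c=2·atan2(√a, √(1-a))=1.844895873; dist=6371·c=11753.832 ≈ 11753.8 km; running total=22604.1 km
Leg 2 bearing: y=sinΔλ·cosφ2=0.42181112, x=cosφ1·sinφ2-sinφ1·cosφ2·cosΔλ=0.86533670; θ=atan2(y, x)=25.9871° ≈ 26.0°
Leg 3: φ1=0.4996476, φ2=0.6555928, Δφ=0.1559452, Δλ=0.8683554 rad; a=sin²(Δφ/2)+cosφ1·cosφ2·sin²(Δλ/2)=0.1291920414; c=2·atan2(√a, √(1-a))=0.735320313; dist=6371·c=4684.726 ≈ 4684.7 km; running total=27288.8 km
Leg 3 bearing: y=sinΔλ·cosφ2=0.60503193, x=cosφ1·sinφ2-sinφ1·cosφ2·cosΔλ=0.28972780; θ=atan2(y, x)=64.4119° ≈ 64.4°
Leg 4: φ1=0.6555928, φ2=0.8528028, Δφ=0.1972100, Δλ=-2.1745371 rad; a=sin²(Δφ/2)+cosφ1·cosφ2·sin²(Δλ/2)=0.4184671224; c=2·atan2(√a, √(1-a))=1.406999120; dist=6371·c=8963.991 ≈ 8964.0 km; running total=36252.8 km
Leg 4 bearing: y=sinΔλ·cosφ2=-0.54157420, x=cosφ1·sinφ2-sinφ1·cosφ2·cosΔλ=0.82468597; θ=atan2(y, x)=-33.2930° <0 so +360° → 326.7070° ≈ 326.7°
Leg 5: φ1=0.8528028, φ2=0.2568741, Δφ=-0.5959287, Δλ=-0.3464269 rad; a=sin²(Δφ/2)+cosφ1·cosφ2·sin²(Δλ/2)=0.1050865668; c=2·atan2(√a, √(1-a))=0.660269666; dist=6371·c=4206.578 ≈ 4206.6 km; running total=40459.4 km
Leg 5 bearing: y=sinΔλ·cosφ2=-0.32839850, x=cosφ1·sinφ2-sinφ1·cosφ2·cosΔλ=-0.51800381; θ=atan2(y, x)=-147.6266° <0 so +360° → 212.3734° ≈ 212.4°
Leg 6: φ1=0.2568741, φ2=1.0462045, Δφ=0.7893304, Δλ=0.4931026 rad; a=sin²(Δφ/2)+cosφ1·cosφ2·sin²(Δλ/2)=0.1766948069; c=2·atan2(√a, √(1-a))=0.867663833; dist=6371·c=5527.886 ≈ 5527.9 km; running total=45987.3 km
Leg 6 bearing: y=sinΔλ·cosφ2=0.23708758, x=cosφ1·sinφ2-sinφ1·cosφ2·cosΔλ=0.72504102; θ=atan2(y, x)=18.1077° ≈ 18.1°
Leg 7: φ1=1.0462045, φ2=-0.5919808, Δφ=-1.6381852, Δλ=0.1325735 rad; a=sin²(Δφ/2)+cosφ1·cosφ2·sin²(Δλ/2)=0.5354925421; c=2·atan2(√a, √(1-a))=1.641841161; dist=6371·c=10460.170 ≈ 10460.2 km; running total=56447.5 km
Leg 7 bearing: y=sinΔλ·cosφ2=0.10969239, x=cosφ1·sinφ2-sinφ1·cosφ2·cosΔλ=-0.99142761; θ=atan2(y, x)=173.6864° ≈ 173.7°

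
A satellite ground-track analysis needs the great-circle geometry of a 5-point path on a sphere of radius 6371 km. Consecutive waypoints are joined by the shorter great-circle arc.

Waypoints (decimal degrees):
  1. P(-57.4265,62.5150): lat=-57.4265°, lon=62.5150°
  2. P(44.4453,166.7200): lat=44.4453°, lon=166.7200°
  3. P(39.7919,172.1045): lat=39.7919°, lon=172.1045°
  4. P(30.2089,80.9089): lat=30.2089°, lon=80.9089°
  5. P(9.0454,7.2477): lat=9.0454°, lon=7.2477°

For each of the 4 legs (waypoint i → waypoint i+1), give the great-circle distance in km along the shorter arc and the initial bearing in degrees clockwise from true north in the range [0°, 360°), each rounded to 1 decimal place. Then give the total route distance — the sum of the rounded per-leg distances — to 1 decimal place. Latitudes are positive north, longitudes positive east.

Leg 1: dist=14809.9 km, bearing=71.7°
Leg 2: dist=681.6 km, bearing=137.5°
Leg 3: dist=8011.7 km, bearing=294.7°
Leg 4: dist=7937.7 km, bearing=269.8°
Total: 31440.9 km

Leg 1: φ1=-1.0022815, φ2=0.7757168, Δφ=1.7779983, Δλ=1.8187203 rad; a=sin²(Δφ/2)+cosφ1·cosφ2·sin²(Δλ/2)=0.8422011042; c=2·atan2(√a, √(1-a))=2.324579812; dist=6371·c=14809.898 ≈ 14809.9 km; running total=14809.9 km
Leg 1 bearing: y=sinΔλ·cosφ2=0.69209044, x=cosφ1·sinφ2-sinφ1·cosφ2·cosΔλ=0.22935658; θ=atan2(y, x)=71.6650° ≈ 71.7°
Leg 2: φ1=0.7757168, φ2=0.6944997, Δφ=-0.0812172, Δλ=0.0939773 rad; a=sin²(Δφ/2)+cosφ1·cosφ2·sin²(Δλ/2)=0.0028584351; c=2·atan2(√a, √(1-a))=0.106979677; dist=6371·c=681.568 ≈ 681.6 km; running total=15491.5 km
Leg 2 bearing: y=sinΔλ·cosφ2=0.07210344, x=cosφ1·sinφ2-sinφ1·cosφ2·cosΔλ=-0.07875374; θ=atan2(y, x)=137.5242° ≈ 137.5°
Leg 3: φ1=0.6944997, φ2=0.5272448, Δφ=-0.1672549, Δλ=-1.5916635 rad; a=sin²(Δφ/2)+cosφ1·cosφ2·sin²(Δλ/2)=0.3459180540; c=2·atan2(√a, √(1-a))=1.257533936; dist=6371·c=8011.749 ≈ 8011.7 km; running total=23503.2 km
Leg 3 bearing: y=sinΔλ·cosφ2=-0.86400851, x=cosφ1·sinφ2-sinφ1·cosφ2·cosΔλ=0.39815111; θ=atan2(y, x)=-65.2589° <0 so +360° → 294.7411° ≈ 294.7°
Leg 4: φ1=0.5272448, φ2=0.1578720, Δφ=-0.3693728, Δλ=-1.2856305 rad; a=sin²(Δφ/2)+cosφ1·cosφ2·sin²(Δλ/2)=0.3404030224; c=2·atan2(√a, √(1-a))=1.245917498; dist=6371·c=7937.740 ≈ 7937.7 km; running total=31440.9 km
Leg 4 bearing: y=sinΔλ·cosφ2=-0.94768131, x=cosφ1·sinφ2-sinφ1·cosφ2·cosΔλ=-0.00391894; θ=atan2(y, x)=-90.2369° <0 so +360° → 269.7631° ≈ 269.8°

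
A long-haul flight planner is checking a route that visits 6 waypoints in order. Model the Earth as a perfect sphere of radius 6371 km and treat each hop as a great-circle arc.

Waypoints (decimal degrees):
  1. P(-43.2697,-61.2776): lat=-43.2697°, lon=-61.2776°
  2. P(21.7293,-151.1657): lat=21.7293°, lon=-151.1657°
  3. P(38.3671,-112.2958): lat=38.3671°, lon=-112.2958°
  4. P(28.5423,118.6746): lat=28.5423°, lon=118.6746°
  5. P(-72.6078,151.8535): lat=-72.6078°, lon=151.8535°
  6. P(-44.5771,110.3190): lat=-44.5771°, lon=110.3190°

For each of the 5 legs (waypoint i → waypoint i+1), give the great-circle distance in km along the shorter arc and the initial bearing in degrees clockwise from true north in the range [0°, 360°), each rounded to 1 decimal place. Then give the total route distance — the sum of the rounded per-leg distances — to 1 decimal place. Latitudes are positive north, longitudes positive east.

Leg 1: φ1=-0.7551987, φ2=0.3792478, Δφ=1.1344466, Δλ=-1.5688433 rad; a=sin²(Δφ/2)+cosφ1·cosφ2·sin²(Δλ/2)=0.6262206994; c=2·atan2(√a, √(1-a))=1.825998872; dist=6371·c=11633.439 ≈ 11633.4 km; running total=11633.4 km
Leg 1 bearing: y=sinΔλ·cosφ2=-0.92894160, x=cosφ1·sinφ2-sinφ1·cosφ2·cosΔλ=0.27081516; θ=atan2(y, x)=-73.7470° <0 so +360° → 286.2530° ≈ 286.3°
Leg 2: φ1=0.3792478, φ2=0.6696322, Δφ=0.2903844, Δλ=0.6784077 rad; a=sin²(Δφ/2)+cosφ1·cosφ2·sin²(Δλ/2)=0.1015699333; c=2·atan2(√a, √(1-a))=0.648716113; dist=6371·c=4132.970 ≈ 4133.0 km; running total=15766.4 km
Leg 2 bearing: y=sinΔλ·cosφ2=0.49203381, x=cosφ1·sinφ2-sinφ1·cosφ2·cosΔλ=0.35059472; θ=atan2(y, x)=54.5285° ≈ 54.5°
Leg 3: φ1=0.6696322, φ2=0.4981571, Δφ=-0.1714751, Δλ=4.0311940 rad; a=sin²(Δφ/2)+cosφ1·cosφ2·sin²(Δλ/2)=0.5685766626; c=2·atan2(√a, √(1-a))=1.708383332; dist=6371·c=10884.110 ≈ 10884.1 km; running total=26650.5 km
Leg 3 bearing: y=sinΔλ·cosφ2=-0.68240952, x=cosφ1·sinφ2-sinφ1·cosφ2·cosΔλ=0.71798761; θ=atan2(y, x)=-43.5447° <0 so +360° → 316.4553° ≈ 316.5°
Leg 4: φ1=0.4981571, φ2=-1.2672452, Δφ=-1.7654023, Δλ=0.5790810 rad; a=sin²(Δφ/2)+cosφ1·cosφ2·sin²(Δλ/2)=0.6180949331; c=2·atan2(√a, √(1-a))=1.809239224; dist=6371·c=11526.663 ≈ 11526.7 km; running total=38177.2 km
Leg 4 bearing: y=sinΔλ·cosφ2=0.16358049, x=cosφ1·sinφ2-sinφ1·cosφ2·cosΔλ=-0.95783912; θ=atan2(y, x)=170.3085° ≈ 170.3°
Leg 5: φ1=-1.2672452, φ2=-0.7780172, Δφ=0.4892280, Δλ=-0.7249138 rad; a=sin²(Δφ/2)+cosφ1·cosφ2·sin²(Δλ/2)=0.0854202295; c=2·atan2(√a, √(1-a))=0.593193795; dist=6371·c=3779.238 ≈ 3779.2 km; running total=41956.4 km
Leg 5 bearing: y=sinΔλ·cosφ2=-0.47230980, x=cosφ1·sinφ2-sinφ1·cosφ2·cosΔλ=0.29902828; θ=atan2(y, x)=-57.6613° <0 so +360° → 302.3387° ≈ 302.3°

Leg 1: dist=11633.4 km, bearing=286.3°
Leg 2: dist=4133.0 km, bearing=54.5°
Leg 3: dist=10884.1 km, bearing=316.5°
Leg 4: dist=11526.7 km, bearing=170.3°
Leg 5: dist=3779.2 km, bearing=302.3°
Total: 41956.4 km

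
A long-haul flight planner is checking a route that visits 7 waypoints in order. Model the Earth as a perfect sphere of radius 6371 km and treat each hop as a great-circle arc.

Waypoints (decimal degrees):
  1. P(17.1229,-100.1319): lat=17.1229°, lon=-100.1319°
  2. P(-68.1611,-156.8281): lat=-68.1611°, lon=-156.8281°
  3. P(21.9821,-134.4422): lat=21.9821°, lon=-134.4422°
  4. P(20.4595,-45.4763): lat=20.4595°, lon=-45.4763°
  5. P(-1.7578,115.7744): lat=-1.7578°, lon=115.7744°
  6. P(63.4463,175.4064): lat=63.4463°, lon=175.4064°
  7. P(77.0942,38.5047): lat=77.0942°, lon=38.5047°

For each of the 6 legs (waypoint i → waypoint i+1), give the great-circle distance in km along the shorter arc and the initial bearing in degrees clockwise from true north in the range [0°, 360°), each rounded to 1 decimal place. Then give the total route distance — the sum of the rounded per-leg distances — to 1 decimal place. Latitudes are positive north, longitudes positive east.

Leg 1: φ1=0.2988510, φ2=-1.1896356, Δφ=-1.4884866, Δλ=-0.9895354 rad; a=sin²(Δφ/2)+cosφ1·cosφ2·sin²(Δλ/2)=0.5390450661; c=2·atan2(√a, √(1-a))=1.648966044; dist=6371·c=10505.563 ≈ 10505.6 km; running total=10505.6 km
Leg 1 bearing: y=sinΔλ·cosφ2=-0.31090523, x=cosφ1·sinφ2-sinφ1·cosφ2·cosΔλ=-0.94722746; θ=atan2(y, x)=-161.8288° <0 so +360° → 198.1712° ≈ 198.2°
Leg 2: φ1=-1.1896356, φ2=0.3836600, Δφ=1.5732956, Δλ=0.3907077 rad; a=sin²(Δφ/2)+cosφ1·cosφ2·sin²(Δλ/2)=0.5142475652; c=2·atan2(√a, √(1-a))=1.599295315; dist=6371·c=10189.110 ≈ 10189.1 km; running total=20694.7 km
Leg 2 bearing: y=sinΔλ·cosφ2=0.35315589, x=cosφ1·sinφ2-sinφ1·cosφ2·cosΔλ=0.93513044; θ=atan2(y, x)=20.6893° ≈ 20.7°
Leg 3: φ1=0.3836600, φ2=0.3570856, Δφ=-0.0265744, Δλ=1.5527479 rad; a=sin²(Δφ/2)+cosφ1·cosφ2·sin²(Δλ/2)=0.4267397833; c=2·atan2(√a, √(1-a))=1.423746507; dist=6371·c=9070.689 ≈ 9070.7 km; running total=29765.4 km
Leg 3 bearing: y=sinΔλ·cosφ2=0.93676691, x=cosφ1·sinφ2-sinφ1·cosφ2·cosΔλ=0.31780422; θ=atan2(y, x)=71.2602° ≈ 71.3°
Leg 4: φ1=0.3570856, φ2=-0.0306794, Δφ=-0.3877650, Δλ=2.8143556 rad; a=sin²(Δφ/2)+cosφ1·cosφ2·sin²(Δλ/2)=0.9487528218; c=2·atan2(√a, √(1-a))=2.684876778; dist=6371·c=17105.34995 ≈ 17105.3 km; running total=46870.7 km
Leg 4 bearing: y=sinΔλ·cosφ2=0.32127664, x=cosφ1·sinφ2-sinφ1·cosφ2·cosΔλ=0.30210088; θ=atan2(y, x)=46.7619° ≈ 46.8°
Leg 5: φ1=-0.0306794, φ2=1.1073468, Δφ=1.1380262, Δλ=1.0407747 rad; a=sin²(Δφ/2)+cosφ1·cosφ2·sin²(Δλ/2)=0.4007725629; c=2·atan2(√a, √(1-a))=1.371015140; dist=6371·c=8734.737 ≈ 8734.7 km; running total=55605.4 km
Leg 5 bearing: y=sinΔλ·cosφ2=0.38570128, x=cosφ1·sinφ2-sinφ1·cosφ2·cosΔλ=0.90102730; θ=atan2(y, x)=23.1742° ≈ 23.2°
Leg 6: φ1=1.1073468, φ2=1.3455476, Δφ=0.2382008, Δλ=-2.3893854 rad; a=sin²(Δφ/2)+cosφ1·cosφ2·sin²(Δλ/2)=0.1004930296; c=2·atan2(√a, √(1-a))=0.645142745; dist=6371·c=4110.204 ≈ 4110.2 km; running total=59715.6 km
Leg 6 bearing: y=sinΔλ·cosφ2=-0.15260353, x=cosφ1·sinφ2-sinφ1·cosφ2·cosΔλ=0.58162607; θ=atan2(y, x)=-14.7015° <0 so +360° → 345.2985° ≈ 345.3°

Leg 1: dist=10505.6 km, bearing=198.2°
Leg 2: dist=10189.1 km, bearing=20.7°
Leg 3: dist=9070.7 km, bearing=71.3°
Leg 4: dist=17105.3 km, bearing=46.8°
Leg 5: dist=8734.7 km, bearing=23.2°
Leg 6: dist=4110.2 km, bearing=345.3°
Total: 59715.6 km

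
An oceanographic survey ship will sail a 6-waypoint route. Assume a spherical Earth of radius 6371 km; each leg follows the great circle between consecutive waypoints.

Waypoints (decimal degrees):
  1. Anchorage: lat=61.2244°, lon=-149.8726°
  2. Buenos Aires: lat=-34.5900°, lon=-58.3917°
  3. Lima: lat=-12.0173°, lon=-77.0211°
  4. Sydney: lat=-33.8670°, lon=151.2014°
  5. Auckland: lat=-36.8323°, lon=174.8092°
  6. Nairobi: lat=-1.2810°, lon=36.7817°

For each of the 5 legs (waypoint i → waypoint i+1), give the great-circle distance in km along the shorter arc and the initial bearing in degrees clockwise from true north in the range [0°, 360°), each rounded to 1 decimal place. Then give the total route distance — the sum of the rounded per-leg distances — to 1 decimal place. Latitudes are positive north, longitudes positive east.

Leg 1: dist=13401.2 km, bearing=107.2°
Leg 2: dist=3137.0 km, bearing=318.6°
Leg 3: dist=12804.5 km, bearing=223.2°
Leg 4: dist=2160.7 km, bearing=105.5°
Leg 5: dist=13961.3 km, bearing=235.3°
Total: 45464.7 km

Leg 1: φ1=1.0685674, φ2=-0.6037094, Δφ=-1.6722768, Δλ=1.5966429 rad; a=sin²(Δφ/2)+cosφ1·cosφ2·sin²(Δλ/2)=0.7539186883; c=2·atan2(√a, √(1-a))=2.103468817; dist=6371·c=13401.200 ≈ 13401.2 km; running total=13401.2 km
Leg 1 bearing: y=sinΔλ·cosφ2=0.82296050, x=cosφ1·sinφ2-sinφ1·cosφ2·cosΔλ=-0.25463153; θ=atan2(y, x)=107.1925° ≈ 107.2°
Leg 2: φ1=-0.6037094, φ2=-0.2097415, Δφ=0.3939679, Δλ=-0.3251444 rad; a=sin²(Δφ/2)+cosφ1·cosφ2·sin²(Δλ/2)=0.0593976156; c=2·atan2(√a, √(1-a))=0.492391640; dist=6371·c=3137.027 ≈ 3137.0 km; running total=16538.2 km
Leg 2 bearing: y=sinΔλ·cosφ2=-0.31244487, x=cosφ1·sinφ2-sinφ1·cosφ2·cosΔλ=0.35476240; θ=atan2(y, x)=-41.3709° <0 so +360° → 318.6291° ≈ 318.6°
Leg 3: φ1=-0.2097415, φ2=-0.5910907, Δφ=-0.3813492, Δλ=3.9832341 rad; a=sin²(Δφ/2)+cosφ1·cosφ2·sin²(Δλ/2)=0.7125253109; c=2·atan2(√a, √(1-a))=2.009814137; dist=6371·c=12804.526 ≈ 12804.5 km; running total=29342.7 km
Leg 3 bearing: y=sinΔλ·cosφ2=-0.61921090, x=cosφ1·sinφ2-sinφ1·cosφ2·cosΔλ=-0.66023468; θ=atan2(y, x)=-136.8365° <0 so +360° → 223.1635° ≈ 223.2°
Leg 4: φ1=-0.5910907, φ2=-0.6428449, Δφ=-0.0517542, Δλ=0.4120338 rad; a=sin²(Δφ/2)+cosφ1·cosφ2·sin²(Δλ/2)=0.0284799822; c=2·atan2(√a, √(1-a))=0.339143247; dist=6371·c=2160.682 ≈ 2160.7 km; running total=31503.4 km
Leg 4 bearing: y=sinΔλ·cosφ2=0.32053663, x=cosφ1·sinφ2-sinφ1·cosφ2·cosΔλ=-0.08906043; θ=atan2(y, x)=105.5278° ≈ 105.5°
Leg 5: φ1=-0.6428449, φ2=-0.0223577, Δφ=0.6204872, Δλ=-2.4090343 rad; a=sin²(Δφ/2)+cosφ1·cosφ2·sin²(Δλ/2)=0.7907574229; c=2·atan2(√a, √(1-a))=2.191385833; dist=6371·c=13961.319 ≈ 13961.3 km; running total=45464.7 km
Leg 5 bearing: y=sinΔλ·cosφ2=-0.66860670, x=cosφ1·sinφ2-sinφ1·cosφ2·cosΔλ=-0.46347121; θ=atan2(y, x)=-124.7293° <0 so +360° → 235.2707° ≈ 235.3°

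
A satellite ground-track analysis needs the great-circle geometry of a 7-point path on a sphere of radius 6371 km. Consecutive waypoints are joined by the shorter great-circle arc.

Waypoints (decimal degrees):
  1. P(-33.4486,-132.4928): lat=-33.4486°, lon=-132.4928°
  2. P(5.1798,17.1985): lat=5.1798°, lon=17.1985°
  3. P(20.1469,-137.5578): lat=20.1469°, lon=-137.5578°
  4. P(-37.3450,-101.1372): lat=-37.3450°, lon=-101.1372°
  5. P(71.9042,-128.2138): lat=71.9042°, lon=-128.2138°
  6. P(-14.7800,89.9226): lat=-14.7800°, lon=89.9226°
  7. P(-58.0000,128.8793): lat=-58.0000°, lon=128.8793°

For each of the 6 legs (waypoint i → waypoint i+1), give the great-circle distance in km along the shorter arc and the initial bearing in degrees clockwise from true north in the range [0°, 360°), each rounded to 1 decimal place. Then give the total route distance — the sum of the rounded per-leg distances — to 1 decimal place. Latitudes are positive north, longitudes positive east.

Leg 1: dist=15578.3 km, bearing=128.4°
Leg 2: dist=16072.9 km, bearing=316.3°
Leg 3: dist=7443.8 km, bearing=149.1°
Leg 4: dist=12331.5 km, bearing=351.3°
Leg 5: dist=13187.9 km, bearing=317.1°
Leg 6: dist=5789.2 km, bearing=155.0°
Total: 70403.6 km

Leg 1: φ1=-0.5837882, φ2=0.0904046, Δφ=0.6741928, Δλ=2.6126060 rad; a=sin²(Δφ/2)+cosφ1·cosφ2·sin²(Δλ/2)=0.8835785355; c=2·atan2(√a, √(1-a))=2.445193684; dist=6371·c=15578.329 ≈ 15578.3 km; running total=15578.3 km
Leg 1 bearing: y=sinΔλ·cosφ2=0.50259784, x=cosφ1·sinφ2-sinφ1·cosφ2·cosΔλ=-0.39857928; θ=atan2(y, x)=128.4158° ≈ 128.4°
Leg 2: φ1=0.0904046, φ2=0.3516297, Δφ=0.2612252, Δλ=-2.7010070 rad; a=sin²(Δφ/2)+cosφ1·cosφ2·sin²(Δλ/2)=0.9072973688; c=2·atan2(√a, √(1-a))=2.522826487; dist=6371·c=16072.928 ≈ 16072.9 km; running total=31651.2 km
Leg 2 bearing: y=sinΔλ·cosφ2=-0.40037475, x=cosφ1·sinφ2-sinφ1·cosφ2·cosΔλ=0.41968497; θ=atan2(y, x)=-43.6511° <0 so +360° → 316.3489° ≈ 316.3°
Leg 3: φ1=0.3516297, φ2=-0.6517932, Δφ=-1.0034229, Δλ=0.6356594 rad; a=sin²(Δφ/2)+cosφ1·cosφ2·sin²(Δλ/2)=0.3041793205; c=2·atan2(√a, √(1-a))=1.168381553; dist=6371·c=7443.759 ≈ 7443.8 km; running total=39095.0 km
Leg 3 bearing: y=sinΔλ·cosφ2=0.47199644, x=cosφ1·sinφ2-sinφ1·cosφ2·cosΔλ=-0.78983315; θ=atan2(y, x)=149.1379° ≈ 149.1°
Leg 4: φ1=-0.6517932, φ2=1.2549650, Δφ=1.9067582, Δλ=-0.4725758 rad; a=sin²(Δφ/2)+cosφ1·cosφ2·sin²(Δλ/2)=0.6783707302; c=2·atan2(√a, √(1-a))=1.935573845; dist=6371·c=12331.541 ≈ 12331.5 km; running total=51426.5 km
Leg 4 bearing: y=sinΔλ·cosφ2=-0.14138239, x=cosφ1·sinφ2-sinφ1·cosφ2·cosΔλ=0.92344277; θ=atan2(y, x)=-8.7046° <0 so +360° → 351.2954° ≈ 351.3°
Leg 5: φ1=1.2549650, φ2=-0.2579597, Δφ=-1.5129247, Δλ=3.8071984 rad; a=sin²(Δφ/2)+cosφ1·cosφ2·sin²(Δλ/2)=0.7393561424; c=2·atan2(√a, √(1-a))=2.069983759; dist=6371·c=13187.867 ≈ 13187.9 km; running total=64614.4 km
Leg 5 bearing: y=sinΔλ·cosφ2=-0.59710298, x=cosφ1·sinφ2-sinφ1·cosφ2·cosΔλ=0.64366341; θ=atan2(y, x)=-42.8510° <0 so +360° → 317.1490° ≈ 317.1°
Leg 6: φ1=-0.2579597, φ2=-1.0122910, Δφ=-0.7543313, Δλ=0.6799227 rad; a=sin²(Δφ/2)+cosφ1·cosφ2·sin²(Δλ/2)=0.1926069930; c=2·atan2(√a, √(1-a))=0.908681706; dist=6371·c=5789.211 ≈ 5789.2 km; running total=70403.6 km
Leg 6 bearing: y=sinΔλ·cosφ2=0.33317768, x=cosφ1·sinφ2-sinφ1·cosφ2·cosΔλ=-0.71486418; θ=atan2(y, x)=155.0111° ≈ 155.0°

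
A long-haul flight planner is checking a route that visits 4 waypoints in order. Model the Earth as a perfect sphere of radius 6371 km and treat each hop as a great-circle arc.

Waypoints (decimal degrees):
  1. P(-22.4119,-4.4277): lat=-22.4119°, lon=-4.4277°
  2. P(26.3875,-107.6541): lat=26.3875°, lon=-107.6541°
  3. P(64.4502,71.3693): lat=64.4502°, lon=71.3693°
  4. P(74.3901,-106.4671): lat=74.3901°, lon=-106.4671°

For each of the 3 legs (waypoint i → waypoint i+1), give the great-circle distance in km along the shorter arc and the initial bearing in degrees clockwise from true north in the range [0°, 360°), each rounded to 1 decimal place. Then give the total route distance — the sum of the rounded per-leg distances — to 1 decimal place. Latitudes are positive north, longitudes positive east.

Leg 1: dist=12346.5 km, bearing=290.9°
Leg 2: dist=9914.0 km, bearing=0.4°
Leg 3: dist=4575.9 km, bearing=359.1°
Total: 26836.4 km

Leg 1: φ1=-0.3911614, φ2=0.4605488, Δφ=0.8517102, Δλ=-1.8016406 rad; a=sin²(Δφ/2)+cosφ1·cosφ2·sin²(Δλ/2)=0.6794636949; c=2·atan2(√a, √(1-a))=1.937914780; dist=6371·c=12346.455 ≈ 12346.5 km; running total=12346.5 km
Leg 1 bearing: y=sinΔλ·cosφ2=-0.87204615, x=cosφ1·sinφ2-sinφ1·cosφ2·cosΔλ=0.33272608; θ=atan2(y, x)=-69.1158° <0 so +360° → 290.8842° ≈ 290.9°
Leg 2: φ1=0.4605488, φ2=1.1248682, Δφ=0.6643194, Δλ=3.1245478 rad; a=sin²(Δφ/2)+cosφ1·cosφ2·sin²(Δλ/2)=0.4926618876; c=2·atan2(√a, √(1-a))=1.556119575; dist=6371·c=9914.038 ≈ 9914.0 km; running total=22260.5 km
Leg 2 bearing: y=sinΔλ·cosφ2=0.00735103, x=cosφ1·sinφ2-sinφ1·cosφ2·cosΔλ=0.99986528; θ=atan2(y, x)=0.4212° ≈ 0.4°
Leg 3: φ1=1.1248682, φ2=1.2983522, Δφ=0.1734840, Δλ=-3.1038307 rad; a=sin²(Δφ/2)+cosφ1·cosφ2·sin²(Δλ/2)=0.1235196203; c=2·atan2(√a, √(1-a))=0.718246567; dist=6371·c=4575.949 ≈ 4575.9 km; running total=26836.4 km
Leg 3 bearing: y=sinΔλ·cosφ2=-0.01015880, x=cosφ1·sinφ2-sinφ1·cosφ2·cosΔλ=0.65798700; θ=atan2(y, x)=-0.8845° <0 so +360° → 359.1155° ≈ 359.1°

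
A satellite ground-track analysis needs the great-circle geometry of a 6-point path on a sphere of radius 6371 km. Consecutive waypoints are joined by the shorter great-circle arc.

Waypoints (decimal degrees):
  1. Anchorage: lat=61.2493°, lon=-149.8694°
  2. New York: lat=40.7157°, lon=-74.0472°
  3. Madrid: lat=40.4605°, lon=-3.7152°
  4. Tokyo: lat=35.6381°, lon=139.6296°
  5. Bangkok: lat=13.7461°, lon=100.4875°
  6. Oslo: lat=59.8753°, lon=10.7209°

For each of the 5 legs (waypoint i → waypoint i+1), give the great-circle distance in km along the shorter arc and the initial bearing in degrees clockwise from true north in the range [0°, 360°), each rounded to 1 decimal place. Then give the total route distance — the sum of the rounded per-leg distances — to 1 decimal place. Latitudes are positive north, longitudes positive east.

Leg 1: dist=5405.1 km, bearing=78.4°
Leg 2: dist=5768.1 km, bearing=65.6°
Leg 3: dist=10760.9 km, bearing=29.2°
Leg 4: dist=4597.5 km, bearing=248.2°
Leg 5: dist=8675.8 km, bearing=329.1°
Total: 35207.4 km

Leg 1: φ1=1.0690019, φ2=0.7106230, Δφ=-0.3583789, Δλ=1.3233470 rad; a=sin²(Δφ/2)+cosφ1·cosφ2·sin²(Δλ/2)=0.1694066527; c=2·atan2(√a, √(1-a))=0.848396874; dist=6371·c=5405.136 ≈ 5405.1 km; running total=5405.1 km
Leg 1 bearing: y=sinΔλ·cosφ2=0.73486854, x=cosφ1·sinφ2-sinφ1·cosφ2·cosΔλ=0.15099796; θ=atan2(y, x)=78.3887° ≈ 78.4°
Leg 2: φ1=0.7106230, φ2=0.7061689, Δφ=-0.0044541, Δλ=1.2275250 rad; a=sin²(Δφ/2)+cosφ1·cosφ2·sin²(Δλ/2)=0.1913029209; c=2·atan2(√a, √(1-a))=0.905370511; dist=6371·c=5768.116 ≈ 5768.1 km; running total=11173.2 km
Leg 2 bearing: y=sinΔλ·cosφ2=0.71646431, x=cosφ1·sinφ2-sinφ1·cosφ2·cosΔλ=0.32481279; θ=atan2(y, x)=65.6126° ≈ 65.6°
Leg 3: φ1=0.7061689, φ2=0.6220022, Δφ=-0.0841668, Δλ=2.5018387 rad; a=sin²(Δφ/2)+cosφ1·cosφ2·sin²(Δλ/2)=0.5589836785; c=2·atan2(√a, √(1-a))=1.689039023; dist=6371·c=10760.868 ≈ 10760.9 km; running total=21934.1 km
Leg 3 bearing: y=sinΔλ·cosφ2=0.48518837, x=cosφ1·sinφ2-sinφ1·cosφ2·cosΔλ=0.86641558; θ=atan2(y, x)=29.2486° ≈ 29.2°
Leg 4: φ1=0.6220022, φ2=0.2399147, Δφ=-0.3820875, Δλ=-0.6831585 rad; a=sin²(Δφ/2)+cosφ1·cosφ2·sin²(Δλ/2)=0.1246373455; c=2·atan2(√a, √(1-a))=0.721637001; dist=6371·c=4597.549 ≈ 4597.5 km; running total=26531.6 km
Leg 4 bearing: y=sinΔλ·cosφ2=-0.61316587, x=cosφ1·sinφ2-sinφ1·cosφ2·cosΔλ=-0.24584369; θ=atan2(y, x)=-111.8479° <0 so +360° → 248.1521° ≈ 248.2°
Leg 5: φ1=0.2399147, φ2=1.0450211, Δφ=0.8051064, Δλ=-1.5667227 rad; a=sin²(Δφ/2)+cosφ1·cosφ2·sin²(Δλ/2)=0.3962441985; c=2·atan2(√a, √(1-a))=1.361765825; dist=6371·c=8675.810 ≈ 8675.8 km; running total=35207.4 km
Leg 5 bearing: y=sinΔλ·cosφ2=-0.50187949, x=cosφ1·sinφ2-sinφ1·cosφ2·cosΔλ=0.83967608; θ=atan2(y, x)=-30.8670° <0 so +360° → 329.1330° ≈ 329.1°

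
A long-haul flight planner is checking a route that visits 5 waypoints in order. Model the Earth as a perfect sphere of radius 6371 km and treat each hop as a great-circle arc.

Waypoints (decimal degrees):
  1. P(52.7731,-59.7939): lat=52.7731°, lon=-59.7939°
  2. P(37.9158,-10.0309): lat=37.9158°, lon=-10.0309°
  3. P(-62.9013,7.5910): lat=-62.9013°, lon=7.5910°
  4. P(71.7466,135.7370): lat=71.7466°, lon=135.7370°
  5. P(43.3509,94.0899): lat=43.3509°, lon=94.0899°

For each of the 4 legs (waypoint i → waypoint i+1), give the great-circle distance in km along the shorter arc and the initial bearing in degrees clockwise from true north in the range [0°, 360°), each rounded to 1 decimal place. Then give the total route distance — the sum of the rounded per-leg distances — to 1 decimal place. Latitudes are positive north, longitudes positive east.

Leg 1: φ1=0.9210644, φ2=0.6617555, Δφ=-0.2593088, Δλ=0.8685282 rad; a=sin²(Δφ/2)+cosφ1·cosφ2·sin²(Δλ/2)=0.1012051806; c=2·atan2(√a, √(1-a))=0.647507687; dist=6371·c=4125.271 ≈ 4125.3 km; running total=4125.3 km
Leg 1 bearing: y=sinΔλ·cosφ2=0.60224092, x=cosφ1·sinφ2-sinφ1·cosφ2·cosΔλ=-0.03400939; θ=atan2(y, x)=93.2321° ≈ 93.2°
Leg 2: φ1=0.6617555, φ2=-1.0978348, Δφ=-1.7595903, Δλ=0.3075602 rad; a=sin²(Δφ/2)+cosφ1·cosφ2·sin²(Δλ/2)=0.6022689527; c=2·atan2(√a, √(1-a))=1.776787936; dist=6371·c=11319.916 ≈ 11319.9 km; running total=15445.2 km
Leg 2 bearing: y=sinΔλ·cosφ2=0.13790291, x=cosφ1·sinφ2-sinφ1·cosφ2·cosΔλ=-0.96909599; θ=atan2(y, x)=171.9012° ≈ 171.9°
Leg 3: φ1=-1.0978348, φ2=1.2522144, Δφ=2.3500492, Δλ=2.2365696 rad; a=sin²(Δφ/2)+cosφ1·cosφ2·sin²(Δλ/2)=0.9667780467; c=2·atan2(√a, √(1-a))=2.775005617; dist=6371·c=17679.561 ≈ 17679.6 km; running total=33124.8 km
Leg 3 bearing: y=sinΔλ·cosφ2=0.24632867, x=cosφ1·sinφ2-sinφ1·cosφ2·cosΔλ=0.26037513; θ=atan2(y, x)=43.4121° ≈ 43.4°
Leg 4: φ1=1.2522144, φ2=0.7566159, Δφ=-0.4955985, Δλ=-0.7268790 rad; a=sin²(Δφ/2)+cosφ1·cosφ2·sin²(Δλ/2)=0.0889410782; c=2·atan2(√a, √(1-a))=0.605675267; dist=6371·c=3858.757 ≈ 3858.8 km; running total=36983.6 km
Leg 4 bearing: y=sinΔλ·cosφ2=-0.48322956, x=cosφ1·sinφ2-sinφ1·cosφ2·cosΔλ=-0.30101735; θ=atan2(y, x)=-121.9199° <0 so +360° → 238.0801° ≈ 238.1°

Leg 1: dist=4125.3 km, bearing=93.2°
Leg 2: dist=11319.9 km, bearing=171.9°
Leg 3: dist=17679.6 km, bearing=43.4°
Leg 4: dist=3858.8 km, bearing=238.1°
Total: 36983.6 km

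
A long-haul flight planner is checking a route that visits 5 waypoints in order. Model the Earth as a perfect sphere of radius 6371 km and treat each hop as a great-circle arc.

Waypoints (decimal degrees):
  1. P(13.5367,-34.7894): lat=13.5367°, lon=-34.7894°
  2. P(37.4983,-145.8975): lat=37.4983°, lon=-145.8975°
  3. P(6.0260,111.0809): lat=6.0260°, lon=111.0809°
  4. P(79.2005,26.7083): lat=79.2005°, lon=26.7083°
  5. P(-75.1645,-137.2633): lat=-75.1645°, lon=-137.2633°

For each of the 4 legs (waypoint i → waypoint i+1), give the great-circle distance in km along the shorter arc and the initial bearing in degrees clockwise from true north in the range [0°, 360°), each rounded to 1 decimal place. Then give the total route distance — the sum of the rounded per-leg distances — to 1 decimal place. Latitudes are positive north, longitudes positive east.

Leg 1: φ1=0.2362600, φ2=0.6544688, Δφ=0.4182088, Δλ=-1.9392022 rad; a=sin²(Δφ/2)+cosφ1·cosφ2·sin²(Δλ/2)=0.5676462627; c=2·atan2(√a, √(1-a))=1.706505023; dist=6371·c=10872.144 ≈ 10872.1 km; running total=10872.1 km
Leg 1 bearing: y=sinΔλ·cosφ2=-0.74013827, x=cosφ1·sinφ2-sinφ1·cosφ2·cosΔλ=0.65870424; θ=atan2(y, x)=-48.3317° <0 so +360° → 311.6683° ≈ 311.7°
Leg 2: φ1=0.6544688, φ2=0.1051735, Δφ=-0.5492953, Δλ=4.4851192 rad; a=sin²(Δφ/2)+cosφ1·cosφ2·sin²(Δλ/2)=0.5569341131; c=2·atan2(√a, √(1-a))=1.684912069; dist=6371·c=10734.575 ≈ 10734.6 km; running total=21606.7 km
Leg 2 bearing: y=sinΔλ·cosφ2=-0.96890164, x=cosφ1·sinφ2-sinφ1·cosφ2·cosΔλ=0.21968986; θ=atan2(y, x)=-77.2247° <0 so +360° → 282.7753° ≈ 282.8°
Leg 3: φ1=0.1051735, φ2=1.3823095, Δφ=1.2771360, Δλ=-1.4725797 rad; a=sin²(Δφ/2)+cosφ1·cosφ2·sin²(Δλ/2)=0.4393037653; c=2·atan2(√a, √(1-a))=1.449103720; dist=6371·c=9232.240 ≈ 9232.2 km; running total=30838.9 km
Leg 3 bearing: y=sinΔλ·cosφ2=-0.18646972, x=cosφ1·sinφ2-sinφ1·cosφ2·cosΔλ=0.97493226; θ=atan2(y, x)=-10.8279° <0 so +360° → 349.1721° ≈ 349.2°
Leg 4: φ1=1.3823095, φ2=-1.3118680, Δφ=-2.6941775, Δλ=-2.8618443 rad; a=sin²(Δφ/2)+cosφ1·cosφ2·sin²(Δλ/2)=0.9978274811; c=2·atan2(√a, √(1-a))=3.048338293; dist=6371·c=19420.963 ≈ 19421.0 km; running total=50259.9 km
Leg 4 bearing: y=sinΔλ·cosφ2=-0.07069749, x=cosφ1·sinφ2-sinφ1·cosφ2·cosΔλ=0.06060579; θ=atan2(y, x)=-49.3950° <0 so +360° → 310.6050° ≈ 310.6°

Leg 1: dist=10872.1 km, bearing=311.7°
Leg 2: dist=10734.6 km, bearing=282.8°
Leg 3: dist=9232.2 km, bearing=349.2°
Leg 4: dist=19421.0 km, bearing=310.6°
Total: 50259.9 km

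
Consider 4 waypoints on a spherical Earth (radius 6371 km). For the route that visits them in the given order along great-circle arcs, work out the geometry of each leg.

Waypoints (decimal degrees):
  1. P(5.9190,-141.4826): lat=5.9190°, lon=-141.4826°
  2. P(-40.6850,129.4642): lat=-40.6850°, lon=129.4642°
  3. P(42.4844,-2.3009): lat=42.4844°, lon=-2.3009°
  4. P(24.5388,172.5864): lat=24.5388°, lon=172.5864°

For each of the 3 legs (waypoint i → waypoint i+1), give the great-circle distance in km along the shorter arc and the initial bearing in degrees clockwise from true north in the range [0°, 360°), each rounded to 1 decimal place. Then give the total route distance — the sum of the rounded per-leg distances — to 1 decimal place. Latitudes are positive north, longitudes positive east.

Leg 1: φ1=0.1033060, φ2=-0.7100872, Δφ=-0.8133932, Δλ=4.7289138 rad; a=sin²(Δφ/2)+cosφ1·cosφ2·sin²(Δλ/2)=0.5273810127; c=2·atan2(√a, √(1-a))=1.625585760; dist=6371·c=10356.607 ≈ 10356.6 km; running total=10356.6 km
Leg 1 bearing: y=sinΔλ·cosφ2=-0.75820150, x=cosφ1·sinφ2-sinφ1·cosφ2·cosΔλ=-0.64971656; θ=atan2(y, x)=-130.5939° <0 so +360° → 229.4061° ≈ 229.4°
Leg 2: φ1=-0.7100872, φ2=0.7414927, Δφ=1.4515799, Δλ=-2.2997348 rad; a=sin²(Δφ/2)+cosφ1·cosφ2·sin²(Δλ/2)=0.9063854912; c=2·atan2(√a, √(1-a))=2.519689153; dist=6371·c=16052.940 ≈ 16052.9 km; running total=26409.5 km
Leg 2 bearing: y=sinΔλ·cosφ2=-0.55005897, x=cosφ1·sinφ2-sinφ1·cosφ2·cosΔλ=0.19193347; θ=atan2(y, x)=-70.7645° <0 so +360° → 289.2355° ≈ 289.2°
Leg 3: φ1=0.7414927, φ2=0.4282829, Δφ=-0.3132098, Δλ=3.0523592 rad; a=sin²(Δφ/2)+cosφ1·cosφ2·sin²(Δλ/2)=0.6938446336; c=2·atan2(√a, √(1-a))=1.968919806; dist=6371·c=12543.988 ≈ 12544.0 km; running total=38953.5 km
Leg 3 bearing: y=sinΔλ·cosφ2=0.08106622, x=cosφ1·sinφ2-sinφ1·cosφ2·cosΔλ=0.91821855; θ=atan2(y, x)=5.0454° ≈ 5.0°

Leg 1: dist=10356.6 km, bearing=229.4°
Leg 2: dist=16052.9 km, bearing=289.2°
Leg 3: dist=12544.0 km, bearing=5.0°
Total: 38953.5 km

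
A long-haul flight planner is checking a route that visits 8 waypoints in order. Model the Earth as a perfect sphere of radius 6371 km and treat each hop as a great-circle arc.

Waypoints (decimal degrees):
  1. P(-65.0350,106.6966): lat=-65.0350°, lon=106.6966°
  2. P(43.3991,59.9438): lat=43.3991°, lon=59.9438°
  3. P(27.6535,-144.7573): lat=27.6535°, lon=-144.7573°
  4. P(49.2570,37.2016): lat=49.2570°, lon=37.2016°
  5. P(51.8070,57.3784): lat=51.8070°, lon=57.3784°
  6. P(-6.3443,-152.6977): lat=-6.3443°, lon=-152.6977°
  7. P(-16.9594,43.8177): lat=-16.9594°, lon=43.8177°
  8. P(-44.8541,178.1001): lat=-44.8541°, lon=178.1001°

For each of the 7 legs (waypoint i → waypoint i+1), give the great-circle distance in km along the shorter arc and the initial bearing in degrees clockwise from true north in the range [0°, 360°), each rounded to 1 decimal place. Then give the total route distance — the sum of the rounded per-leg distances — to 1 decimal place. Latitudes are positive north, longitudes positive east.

Leg 1: φ1=-1.1350749, φ2=0.7574572, Δφ=1.8925321, Δλ=-0.8159903 rad; a=sin²(Δφ/2)+cosφ1·cosφ2·sin²(Δλ/2)=0.7063841452; c=2·atan2(√a, √(1-a))=1.996287588; dist=6371·c=12718.348 ≈ 12718.3 km; running total=12718.3 km
Leg 1 bearing: y=sinΔλ·cosφ2=-0.52924809, x=cosφ1·sinφ2-sinφ1·cosφ2·cosΔλ=0.74129535; θ=atan2(y, x)=-35.5250° <0 so +360° → 324.4750° ≈ 324.5°
Leg 2: φ1=0.7574572, φ2=0.4826446, Δφ=-0.2748126, Δλ=-3.5727082 rad; a=sin²(Δφ/2)+cosφ1·cosφ2·sin²(Δλ/2)=0.6329058925; c=2·atan2(√a, √(1-a))=1.839842230; dist=6371·c=11721.635 ≈ 11721.6 km; running total=24439.9 km
Leg 2 bearing: y=sinΔλ·cosφ2=0.37014981, x=cosφ1·sinφ2-sinφ1·cosφ2·cosΔλ=0.89013101; θ=atan2(y, x)=22.5794° ≈ 22.6°
Leg 3: φ1=0.4826446, φ2=0.8596968, Δφ=0.3770522, Δλ=3.1757819 rad; a=sin²(Δφ/2)+cosφ1·cosφ2·sin²(Δλ/2)=0.6130674831; c=2·atan2(√a, √(1-a))=1.798904354; dist=6371·c=11460.820 ≈ 11460.8 km; running total=35900.7 km
Leg 3 bearing: y=sinΔλ·cosφ2=-0.02230986, x=cosφ1·sinφ2-sinφ1·cosφ2·cosΔλ=0.97384046; θ=atan2(y, x)=-1.3124° <0 so +360° → 358.6876° ≈ 358.7°
Leg 4: φ1=0.8596968, φ2=0.9042027, Δφ=0.0445059, Δλ=0.3521516 rad; a=sin²(Δφ/2)+cosφ1·cosφ2·sin²(Δλ/2)=0.0128775539; c=2·atan2(√a, √(1-a))=0.227448578; dist=6371·c=1449.075 ≈ 1449.1 km; running total=37349.8 km
Leg 4 bearing: y=sinΔλ·cosφ2=0.21326717, x=cosφ1·sinφ2-sinφ1·cosφ2·cosΔλ=0.07323937; θ=atan2(y, x)=71.0467° ≈ 71.0°
Leg 5: φ1=0.9042027, φ2=-0.1107289, Δφ=-1.0149316, Δλ=-3.6665196 rad; a=sin²(Δφ/2)+cosφ1·cosφ2·sin²(Δλ/2)=0.8093170188; c=2·atan2(√a, √(1-a))=2.237799263; dist=6371·c=14257.019 ≈ 14257.0 km; running total=51606.8 km
Leg 5 bearing: y=sinΔλ·cosφ2=0.49808068, x=cosφ1·sinφ2-sinφ1·cosφ2·cosΔλ=0.60762453; θ=atan2(y, x)=39.3421° ≈ 39.3°
Leg 6: φ1=-0.1107289, φ2=-0.2959974, Δφ=-0.1852684, Δλ=3.4298408 rad; a=sin²(Δφ/2)+cosφ1·cosφ2·sin²(Δλ/2)=0.9396000277; c=2·atan2(√a, √(1-a))=2.644976959; dist=6371·c=16851.148 ≈ 16851.1 km; running total=68457.9 km
Leg 6 bearing: y=sinΔλ·cosφ2=-0.27191049, x=cosφ1·sinφ2-sinφ1·cosφ2·cosΔλ=-0.39124410; θ=atan2(y, x)=-145.2011° <0 so +360° → 214.7989° ≈ 214.8°
Leg 7: φ1=-0.2959974, φ2=-0.7828517, Δφ=-0.4868544, Δλ=2.3436700 rad; a=sin²(Δφ/2)+cosφ1·cosφ2·sin²(Δλ/2)=0.6338483235; c=2·atan2(√a, √(1-a))=1.841797959; dist=6371·c=11734.095 ≈ 11734.1 km; running total=80192.0 km
Leg 7 bearing: y=sinΔλ·cosφ2=0.50751028, x=cosφ1·sinφ2-sinφ1·cosφ2·cosΔλ=-0.81900660; θ=atan2(y, x)=148.2149° ≈ 148.2°

Leg 1: dist=12718.3 km, bearing=324.5°
Leg 2: dist=11721.6 km, bearing=22.6°
Leg 3: dist=11460.8 km, bearing=358.7°
Leg 4: dist=1449.1 km, bearing=71.0°
Leg 5: dist=14257.0 km, bearing=39.3°
Leg 6: dist=16851.1 km, bearing=214.8°
Leg 7: dist=11734.1 km, bearing=148.2°
Total: 80192.0 km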